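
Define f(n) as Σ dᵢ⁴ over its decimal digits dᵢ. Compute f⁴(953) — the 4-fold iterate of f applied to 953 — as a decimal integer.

953 → 9⁴ + 5⁴ + 3⁴ = 6561 + 625 + 81 = 7267
7267 → 7⁴ + 2⁴ + 6⁴ + 7⁴ = 2401 + 16 + 1296 + 2401 = 6114
6114 → 6⁴ + 1⁴ + 1⁴ + 4⁴ = 1296 + 1 + 1 + 256 = 1554
1554 → 1⁴ + 5⁴ + 5⁴ + 4⁴ = 1 + 625 + 625 + 256 = 1507

1507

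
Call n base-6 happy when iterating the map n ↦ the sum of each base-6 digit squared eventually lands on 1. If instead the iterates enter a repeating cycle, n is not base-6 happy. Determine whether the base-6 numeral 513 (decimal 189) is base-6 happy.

189 = (5,1,3)_6 → 5² + 1² + 3² = 25 + 1 + 9 = 35
35 = (5,5)_6 → 5² + 5² = 25 + 25 = 50
50 = (1,2,2)_6 → 1² + 2² + 2² = 1 + 4 + 4 = 9
9 = (1,3)_6 → 1² + 3² = 1 + 9 = 10
10 = (1,4)_6 → 1² + 4² = 1 + 16 = 17
17 = (2,5)_6 → 2² + 5² = 4 + 25 = 29
29 = (4,5)_6 → 4² + 5² = 16 + 25 = 41
41 = (1,0,5)_6 → 1² + 0² + 5² = 1 + 0 + 25 = 26
26 = (4,2)_6 → 4² + 2² = 16 + 4 = 20
20 = (3,2)_6 → 3² + 2² = 9 + 4 = 13
13 = (2,1)_6 → 2² + 1² = 4 + 1 = 5
5 = (5)_6 → 5² = 25
25 = (4,1)_6 → 4² + 1² = 16 + 1 = 17  — 17 already seen; the sequence cycles without reaching 1.

not base-6 happy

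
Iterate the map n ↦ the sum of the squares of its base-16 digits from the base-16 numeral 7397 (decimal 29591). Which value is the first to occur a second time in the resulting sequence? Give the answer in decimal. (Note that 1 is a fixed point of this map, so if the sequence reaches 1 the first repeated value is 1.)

169

29591 = (7,3,9,7)_16 → 188
188 = (11,12)_16 → 265
265 = (1,0,9)_16 → 82
82 = (5,2)_16 → 29
29 = (1,13)_16 → 170
170 = (10,10)_16 → 200
200 = (12,8)_16 → 208
208 = (13,0)_16 → 169
169 = (10,9)_16 → 181
181 = (11,5)_16 → 146
146 = (9,2)_16 → 85
85 = (5,5)_16 → 50
50 = (3,2)_16 → 13
13 = (13)_16 → 169  — 169 already appeared earlier.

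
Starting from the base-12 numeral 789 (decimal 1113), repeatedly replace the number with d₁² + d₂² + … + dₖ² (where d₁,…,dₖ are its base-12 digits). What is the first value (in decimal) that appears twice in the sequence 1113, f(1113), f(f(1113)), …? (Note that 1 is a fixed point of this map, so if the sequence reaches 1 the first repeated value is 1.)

1113 = (7,8,9)_12 → 7² + 8² + 9² = 49 + 64 + 81 = 194
194 = (1,4,2)_12 → 1² + 4² + 2² = 1 + 16 + 4 = 21
21 = (1,9)_12 → 1² + 9² = 1 + 81 = 82
82 = (6,10)_12 → 6² + 10² = 36 + 100 = 136
136 = (11,4)_12 → 11² + 4² = 121 + 16 = 137
137 = (11,5)_12 → 11² + 5² = 121 + 25 = 146
146 = (1,0,2)_12 → 1² + 0² + 2² = 1 + 0 + 4 = 5
5 = (5)_12 → 5² = 25
25 = (2,1)_12 → 2² + 1² = 4 + 1 = 5  — 5 already appeared earlier.

5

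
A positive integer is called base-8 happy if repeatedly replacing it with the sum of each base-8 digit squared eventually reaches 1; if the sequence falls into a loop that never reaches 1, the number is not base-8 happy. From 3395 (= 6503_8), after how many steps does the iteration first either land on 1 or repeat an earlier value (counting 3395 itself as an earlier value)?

3395 = (6,5,0,3)_8 → 6² + 5² + 0² + 3² = 70
70 = (1,0,6)_8 → 1² + 0² + 6² = 37
37 = (4,5)_8 → 4² + 5² = 41
41 = (5,1)_8 → 5² + 1² = 26
26 = (3,2)_8 → 3² + 2² = 13
13 = (1,5)_8 → 1² + 5² = 26  — 26 repeats.
That took 6 steps.

6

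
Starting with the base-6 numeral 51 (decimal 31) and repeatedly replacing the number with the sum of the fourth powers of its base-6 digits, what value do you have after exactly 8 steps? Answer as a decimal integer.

353

31 = (5,1)_6 → 626
626 = (2,5,2,2)_6 → 673
673 = (3,0,4,1)_6 → 338
338 = (1,3,2,2)_6 → 114
114 = (3,1,0)_6 → 82
82 = (2,1,4)_6 → 273
273 = (1,1,3,3)_6 → 164
164 = (4,3,2)_6 → 353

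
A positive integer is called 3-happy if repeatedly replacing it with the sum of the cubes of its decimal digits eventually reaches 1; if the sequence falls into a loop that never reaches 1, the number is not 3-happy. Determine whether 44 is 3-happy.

not 3-happy

44 → 4³ + 4³ = 64 + 64 = 128
128 → 1³ + 2³ + 8³ = 1 + 8 + 512 = 521
521 → 5³ + 2³ + 1³ = 125 + 8 + 1 = 134
134 → 1³ + 3³ + 4³ = 1 + 27 + 64 = 92
92 → 9³ + 2³ = 729 + 8 = 737
737 → 7³ + 3³ + 7³ = 343 + 27 + 343 = 713
713 → 7³ + 1³ + 3³ = 343 + 1 + 27 = 371
371 → 3³ + 7³ + 1³ = 27 + 343 + 1 = 371  — 371 already seen; the sequence cycles without reaching 1.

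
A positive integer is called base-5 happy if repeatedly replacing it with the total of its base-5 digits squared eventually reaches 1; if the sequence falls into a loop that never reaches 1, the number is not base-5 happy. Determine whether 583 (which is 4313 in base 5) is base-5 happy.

583 = (4,3,1,3)_5 → 4² + 3² + 1² + 3² = 16 + 9 + 1 + 9 = 35
35 = (1,2,0)_5 → 1² + 2² + 0² = 1 + 4 + 0 = 5
5 = (1,0)_5 → 1² + 0² = 1 + 0 = 1  — reached 1.

base-5 happy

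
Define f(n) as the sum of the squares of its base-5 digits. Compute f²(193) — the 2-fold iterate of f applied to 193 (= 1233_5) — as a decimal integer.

193 = (1,2,3,3)_5 → 23
23 = (4,3)_5 → 25

25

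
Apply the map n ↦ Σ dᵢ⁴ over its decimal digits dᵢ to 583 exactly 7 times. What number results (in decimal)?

583 → 5⁴ + 8⁴ + 3⁴ = 625 + 4096 + 81 = 4802
4802 → 4⁴ + 8⁴ + 0⁴ + 2⁴ = 256 + 4096 + 0 + 16 = 4368
4368 → 4⁴ + 3⁴ + 6⁴ + 8⁴ = 256 + 81 + 1296 + 4096 = 5729
5729 → 5⁴ + 7⁴ + 2⁴ + 9⁴ = 625 + 2401 + 16 + 6561 = 9603
9603 → 9⁴ + 6⁴ + 0⁴ + 3⁴ = 6561 + 1296 + 0 + 81 = 7938
7938 → 7⁴ + 9⁴ + 3⁴ + 8⁴ = 2401 + 6561 + 81 + 4096 = 13139
13139 → 1⁴ + 3⁴ + 1⁴ + 3⁴ + 9⁴ = 1 + 81 + 1 + 81 + 6561 = 6725

6725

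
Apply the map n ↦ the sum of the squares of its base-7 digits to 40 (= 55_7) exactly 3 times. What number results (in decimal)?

4

40 = (5,5)_7 → 5² + 5² = 25 + 25 = 50
50 = (1,0,1)_7 → 1² + 0² + 1² = 1 + 0 + 1 = 2
2 = (2)_7 → 2² = 4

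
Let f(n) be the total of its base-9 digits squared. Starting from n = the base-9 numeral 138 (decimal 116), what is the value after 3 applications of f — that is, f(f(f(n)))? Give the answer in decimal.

116 = (1,3,8)_9 → 1² + 3² + 8² = 1 + 9 + 64 = 74
74 = (8,2)_9 → 8² + 2² = 64 + 4 = 68
68 = (7,5)_9 → 7² + 5² = 49 + 25 = 74

74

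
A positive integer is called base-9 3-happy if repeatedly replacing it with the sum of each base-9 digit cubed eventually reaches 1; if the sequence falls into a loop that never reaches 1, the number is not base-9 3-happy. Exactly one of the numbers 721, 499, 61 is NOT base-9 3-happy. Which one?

721: 721 → 1025 → 665 → 1025  — repeats 1025 (not base-9 3-happy)
499: 499 → 281 → 99 → 9 → 1  — reaches 1 (base-9 3-happy)
61: 61 → 559 → 729 → 1  — reaches 1 (base-9 3-happy)

721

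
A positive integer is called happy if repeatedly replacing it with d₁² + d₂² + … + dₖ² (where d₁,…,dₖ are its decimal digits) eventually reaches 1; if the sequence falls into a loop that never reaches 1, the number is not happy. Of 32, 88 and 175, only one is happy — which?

32

32: 32 → 13 → 10 → 1  — reaches 1 (happy)
88: 88 → 128 → 69 → 117 → 51 → 26 → 40 → 16 → 37 → 58 → 89 → 145 → 42 → 20 → 4 → 16  — repeats 16 (not happy)
175: 175 → 75 → 74 → 65 → 61 → 37 → 58 → 89 → 145 → 42 → 20 → 4 → 16 → 37  — repeats 37 (not happy)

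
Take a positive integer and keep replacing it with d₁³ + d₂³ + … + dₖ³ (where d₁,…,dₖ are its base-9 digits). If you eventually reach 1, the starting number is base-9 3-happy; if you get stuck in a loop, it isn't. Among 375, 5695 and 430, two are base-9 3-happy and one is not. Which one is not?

375: 375 → 405 → 125 → 577 → 345 → 99 → 9 → 1  — reaches 1 (base-9 3-happy)
5695: 5695 → 1037 → 379 → 281 → 99 → 9 → 1  — reaches 1 (base-9 3-happy)
430: 430 → 476 → 980 → 540 → 432 → 152 → 856 → 128 → 134 → 638 → 1198 → 470 → 476  — repeats 476 (not base-9 3-happy)

430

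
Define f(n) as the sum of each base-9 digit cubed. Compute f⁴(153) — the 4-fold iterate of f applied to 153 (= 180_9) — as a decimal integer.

153 = (1,8,0)_9 → 1³ + 8³ + 0³ = 1 + 512 + 0 = 513
513 = (6,3,0)_9 → 6³ + 3³ + 0³ = 216 + 27 + 0 = 243
243 = (3,0,0)_9 → 3³ + 0³ + 0³ = 27 + 0 + 0 = 27
27 = (3,0)_9 → 3³ + 0³ = 27 + 0 = 27

27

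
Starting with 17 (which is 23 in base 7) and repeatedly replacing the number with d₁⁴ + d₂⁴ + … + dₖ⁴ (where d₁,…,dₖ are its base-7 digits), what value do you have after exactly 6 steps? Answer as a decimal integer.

803

17 = (2,3)_7 → 2⁴ + 3⁴ = 97
97 = (1,6,6)_7 → 1⁴ + 6⁴ + 6⁴ = 2593
2593 = (1,0,3,6,3)_7 → 1⁴ + 0⁴ + 3⁴ + 6⁴ + 3⁴ = 1459
1459 = (4,1,5,3)_7 → 4⁴ + 1⁴ + 5⁴ + 3⁴ = 963
963 = (2,5,4,4)_7 → 2⁴ + 5⁴ + 4⁴ + 4⁴ = 1153
1153 = (3,2,3,5)_7 → 3⁴ + 2⁴ + 3⁴ + 5⁴ = 803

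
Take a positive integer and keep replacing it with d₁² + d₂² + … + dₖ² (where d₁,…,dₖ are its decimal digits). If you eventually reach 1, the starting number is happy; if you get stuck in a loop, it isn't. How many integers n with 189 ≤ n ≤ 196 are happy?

189: 189 → 146 → 53 → 34 → 25 → 29 → 85 → 89 → 145 → 42 → 20 → 4 → 16 → 37 → 58 → 89  (repeats 89)
190: 190 → 82 → 68 → 100 → 1  (reaches 1)
191: 191 → 83 → 73 → 58 → 89 → 145 → 42 → 20 → 4 → 16 → 37 → 58  (repeats 58)
192: 192 → 86 → 100 → 1  (reaches 1)
193: 193 → 91 → 82 → 68 → 100 → 1  (reaches 1)
194: 194 → 98 → 145 → 42 → 20 → 4 → 16 → 37 → 58 → 89 → 145  (repeats 145)
195: 195 → 107 → 50 → 25 → 29 → 85 → 89 → 145 → 42 → 20 → 4 → 16 → 37 → 58 → 89  (repeats 89)
196: 196 → 118 → 66 → 72 → 53 → 34 → 25 → 29 → 85 → 89 → 145 → 42 → 20 → 4 → 16 → 37 → 58 → 89  (repeats 89)
happy: 190, 192, 193

3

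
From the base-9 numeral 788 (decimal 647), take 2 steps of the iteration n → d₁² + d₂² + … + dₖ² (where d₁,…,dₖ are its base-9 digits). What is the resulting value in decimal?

647 = (7,8,8)_9 → 7² + 8² + 8² = 49 + 64 + 64 = 177
177 = (2,1,6)_9 → 2² + 1² + 6² = 4 + 1 + 36 = 41

41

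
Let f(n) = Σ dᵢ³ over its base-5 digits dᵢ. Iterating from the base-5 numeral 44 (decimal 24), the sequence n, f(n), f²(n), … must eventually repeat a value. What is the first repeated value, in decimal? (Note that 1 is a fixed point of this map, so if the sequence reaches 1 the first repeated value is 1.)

28

24 = (4,4)_5 → 4³ + 4³ = 128
128 = (1,0,0,3)_5 → 1³ + 0³ + 0³ + 3³ = 28
28 = (1,0,3)_5 → 1³ + 0³ + 3³ = 28  — 28 already appeared earlier.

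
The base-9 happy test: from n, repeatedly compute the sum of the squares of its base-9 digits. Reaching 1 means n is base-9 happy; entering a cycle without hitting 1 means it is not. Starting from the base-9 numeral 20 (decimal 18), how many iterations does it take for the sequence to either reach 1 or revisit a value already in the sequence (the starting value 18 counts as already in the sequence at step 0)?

18 = (2,0)_9 → 2² + 0² = 4 + 0 = 4
4 = (4)_9 → 4² = 16
16 = (1,7)_9 → 1² + 7² = 1 + 49 = 50
50 = (5,5)_9 → 5² + 5² = 25 + 25 = 50  — 50 repeats.
That took 4 steps.

4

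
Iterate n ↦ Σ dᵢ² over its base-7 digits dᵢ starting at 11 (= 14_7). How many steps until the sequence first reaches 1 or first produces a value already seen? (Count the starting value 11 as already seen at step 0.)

11 = (1,4)_7 → 1² + 4² = 1 + 16 = 17
17 = (2,3)_7 → 2² + 3² = 4 + 9 = 13
13 = (1,6)_7 → 1² + 6² = 1 + 36 = 37
37 = (5,2)_7 → 5² + 2² = 25 + 4 = 29
29 = (4,1)_7 → 4² + 1² = 16 + 1 = 17  — 17 repeats.
That took 5 steps.

5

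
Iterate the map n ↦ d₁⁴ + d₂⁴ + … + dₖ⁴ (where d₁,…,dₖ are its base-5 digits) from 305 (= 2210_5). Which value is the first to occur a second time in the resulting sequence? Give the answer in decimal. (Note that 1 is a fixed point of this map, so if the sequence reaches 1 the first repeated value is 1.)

305 = (2,2,1,0)_5 → 2⁴ + 2⁴ + 1⁴ + 0⁴ = 33
33 = (1,1,3)_5 → 1⁴ + 1⁴ + 3⁴ = 83
83 = (3,1,3)_5 → 3⁴ + 1⁴ + 3⁴ = 163
163 = (1,1,2,3)_5 → 1⁴ + 1⁴ + 2⁴ + 3⁴ = 99
99 = (3,4,4)_5 → 3⁴ + 4⁴ + 4⁴ = 593
593 = (4,3,3,3)_5 → 4⁴ + 3⁴ + 3⁴ + 3⁴ = 499
499 = (3,4,4,4)_5 → 3⁴ + 4⁴ + 4⁴ + 4⁴ = 849
849 = (1,1,3,4,4)_5 → 1⁴ + 1⁴ + 3⁴ + 4⁴ + 4⁴ = 595
595 = (4,3,4,0)_5 → 4⁴ + 3⁴ + 4⁴ + 0⁴ = 593  — 593 already appeared earlier.

593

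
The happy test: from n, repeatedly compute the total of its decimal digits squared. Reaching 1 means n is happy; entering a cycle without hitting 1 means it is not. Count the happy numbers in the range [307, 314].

2

307: 307 → 58 → 89 → 145 → 42 → 20 → 4 → 16 → 37 → 58  (repeats 58)
308: 308 → 73 → 58 → 89 → 145 → 42 → 20 → 4 → 16 → 37 → 58  (repeats 58)
309: 309 → 90 → 81 → 65 → 61 → 37 → 58 → 89 → 145 → 42 → 20 → 4 → 16 → 37  (repeats 37)
310: 310 → 10 → 1  (reaches 1)
311: 311 → 11 → 2 → 4 → 16 → 37 → 58 → 89 → 145 → 42 → 20 → 4  (repeats 4)
312: 312 → 14 → 17 → 50 → 25 → 29 → 85 → 89 → 145 → 42 → 20 → 4 → 16 → 37 → 58 → 89  (repeats 89)
313: 313 → 19 → 82 → 68 → 100 → 1  (reaches 1)
314: 314 → 26 → 40 → 16 → 37 → 58 → 89 → 145 → 42 → 20 → 4 → 16  (repeats 16)
happy: 310, 313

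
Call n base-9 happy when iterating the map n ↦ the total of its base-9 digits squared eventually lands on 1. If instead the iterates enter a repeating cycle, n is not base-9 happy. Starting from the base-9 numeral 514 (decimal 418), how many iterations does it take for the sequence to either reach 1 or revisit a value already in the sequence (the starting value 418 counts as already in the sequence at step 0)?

418 = (5,1,4)_9 → 5² + 1² + 4² = 42
42 = (4,6)_9 → 4² + 6² = 52
52 = (5,7)_9 → 5² + 7² = 74
74 = (8,2)_9 → 8² + 2² = 68
68 = (7,5)_9 → 7² + 5² = 74  — 74 repeats.
That took 5 steps.

5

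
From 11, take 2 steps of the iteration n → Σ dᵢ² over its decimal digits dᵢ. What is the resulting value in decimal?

11 → 1² + 1² = 2
2 → 2² = 4

4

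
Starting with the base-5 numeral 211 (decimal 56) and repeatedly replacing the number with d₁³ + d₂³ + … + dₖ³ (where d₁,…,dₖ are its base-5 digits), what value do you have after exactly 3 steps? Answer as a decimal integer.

56 = (2,1,1)_5 → 2³ + 1³ + 1³ = 8 + 1 + 1 = 10
10 = (2,0)_5 → 2³ + 0³ = 8 + 0 = 8
8 = (1,3)_5 → 1³ + 3³ = 1 + 27 = 28

28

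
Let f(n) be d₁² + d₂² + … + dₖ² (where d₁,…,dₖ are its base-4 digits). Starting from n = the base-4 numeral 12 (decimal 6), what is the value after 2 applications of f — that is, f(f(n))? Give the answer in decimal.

6 = (1,2)_4 → 5
5 = (1,1)_4 → 2

2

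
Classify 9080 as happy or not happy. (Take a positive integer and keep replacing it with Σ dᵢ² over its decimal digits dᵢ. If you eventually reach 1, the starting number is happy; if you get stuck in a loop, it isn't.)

not happy

9080 → 145
145 → 42
42 → 20
20 → 4
4 → 16
16 → 37
37 → 58
58 → 89
89 → 145  — 145 already seen; the sequence cycles without reaching 1.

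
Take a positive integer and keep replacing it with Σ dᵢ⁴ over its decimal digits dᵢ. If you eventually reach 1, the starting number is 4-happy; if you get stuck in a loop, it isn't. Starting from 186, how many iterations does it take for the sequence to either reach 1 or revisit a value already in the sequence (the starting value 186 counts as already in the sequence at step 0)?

186 → 1⁴ + 8⁴ + 6⁴ = 1 + 4096 + 1296 = 5393
5393 → 5⁴ + 3⁴ + 9⁴ + 3⁴ = 625 + 81 + 6561 + 81 = 7348
7348 → 7⁴ + 3⁴ + 4⁴ + 8⁴ = 2401 + 81 + 256 + 4096 = 6834
6834 → 6⁴ + 8⁴ + 3⁴ + 4⁴ = 1296 + 4096 + 81 + 256 = 5729
5729 → 5⁴ + 7⁴ + 2⁴ + 9⁴ = 625 + 2401 + 16 + 6561 = 9603
9603 → 9⁴ + 6⁴ + 0⁴ + 3⁴ = 6561 + 1296 + 0 + 81 = 7938
7938 → 7⁴ + 9⁴ + 3⁴ + 8⁴ = 2401 + 6561 + 81 + 4096 = 13139
13139 → 1⁴ + 3⁴ + 1⁴ + 3⁴ + 9⁴ = 1 + 81 + 1 + 81 + 6561 = 6725
6725 → 6⁴ + 7⁴ + 2⁴ + 5⁴ = 1296 + 2401 + 16 + 625 = 4338
4338 → 4⁴ + 3⁴ + 3⁴ + 8⁴ = 256 + 81 + 81 + 4096 = 4514
4514 → 4⁴ + 5⁴ + 1⁴ + 4⁴ = 256 + 625 + 1 + 256 = 1138
1138 → 1⁴ + 1⁴ + 3⁴ + 8⁴ = 1 + 1 + 81 + 4096 = 4179
4179 → 4⁴ + 1⁴ + 7⁴ + 9⁴ = 256 + 1 + 2401 + 6561 = 9219
9219 → 9⁴ + 2⁴ + 1⁴ + 9⁴ = 6561 + 16 + 1 + 6561 = 13139  — 13139 repeats.
That took 14 steps.

14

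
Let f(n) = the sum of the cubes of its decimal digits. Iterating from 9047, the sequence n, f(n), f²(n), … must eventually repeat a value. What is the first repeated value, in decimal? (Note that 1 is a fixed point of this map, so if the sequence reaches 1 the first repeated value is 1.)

371

9047 → 1136
1136 → 245
245 → 197
197 → 1073
1073 → 371
371 → 371  — 371 already appeared earlier.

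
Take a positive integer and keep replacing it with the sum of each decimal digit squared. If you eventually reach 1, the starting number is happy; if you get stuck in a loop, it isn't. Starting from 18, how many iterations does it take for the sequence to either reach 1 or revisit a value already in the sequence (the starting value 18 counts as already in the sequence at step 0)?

18 → 65
65 → 61
61 → 37
37 → 58
58 → 89
89 → 145
145 → 42
42 → 20
20 → 4
4 → 16
16 → 37  — 37 repeats.
That took 11 steps.

11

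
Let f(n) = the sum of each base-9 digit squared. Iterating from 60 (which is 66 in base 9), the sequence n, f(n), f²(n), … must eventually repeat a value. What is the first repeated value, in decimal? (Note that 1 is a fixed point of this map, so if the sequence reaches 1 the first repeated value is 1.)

60 = (6,6)_9 → 6² + 6² = 36 + 36 = 72
72 = (8,0)_9 → 8² + 0² = 64 + 0 = 64
64 = (7,1)_9 → 7² + 1² = 49 + 1 = 50
50 = (5,5)_9 → 5² + 5² = 25 + 25 = 50  — 50 already appeared earlier.

50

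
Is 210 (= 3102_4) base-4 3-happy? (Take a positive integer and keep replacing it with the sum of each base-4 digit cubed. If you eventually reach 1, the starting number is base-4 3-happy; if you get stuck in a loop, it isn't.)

210 = (3,1,0,2)_4 → 3³ + 1³ + 0³ + 2³ = 36
36 = (2,1,0)_4 → 2³ + 1³ + 0³ = 9
9 = (2,1)_4 → 2³ + 1³ = 9  — 9 already seen; the sequence cycles without reaching 1.

not base-4 3-happy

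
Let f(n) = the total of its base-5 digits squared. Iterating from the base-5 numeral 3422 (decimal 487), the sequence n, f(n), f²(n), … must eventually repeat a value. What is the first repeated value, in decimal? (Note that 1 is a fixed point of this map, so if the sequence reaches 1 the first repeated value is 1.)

1

487 = (3,4,2,2)_5 → 3² + 4² + 2² + 2² = 9 + 16 + 4 + 4 = 33
33 = (1,1,3)_5 → 1² + 1² + 3² = 1 + 1 + 9 = 11
11 = (2,1)_5 → 2² + 1² = 4 + 1 = 5
5 = (1,0)_5 → 1² + 0² = 1 + 0 = 1  — reached the fixed point 1.
1 → 1, so 1 is the first repeated value.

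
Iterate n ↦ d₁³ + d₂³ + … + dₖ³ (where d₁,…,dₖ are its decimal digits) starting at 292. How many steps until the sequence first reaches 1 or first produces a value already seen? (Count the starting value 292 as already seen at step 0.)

6

292 → 2³ + 9³ + 2³ = 745
745 → 7³ + 4³ + 5³ = 532
532 → 5³ + 3³ + 2³ = 160
160 → 1³ + 6³ + 0³ = 217
217 → 2³ + 1³ + 7³ = 352
352 → 3³ + 5³ + 2³ = 160  — 160 repeats.
That took 6 steps.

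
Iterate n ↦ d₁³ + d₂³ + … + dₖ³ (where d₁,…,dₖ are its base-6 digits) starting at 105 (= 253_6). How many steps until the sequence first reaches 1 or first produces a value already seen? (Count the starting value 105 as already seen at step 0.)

105 = (2,5,3)_6 → 2³ + 5³ + 3³ = 8 + 125 + 27 = 160
160 = (4,2,4)_6 → 4³ + 2³ + 4³ = 64 + 8 + 64 = 136
136 = (3,4,4)_6 → 3³ + 4³ + 4³ = 27 + 64 + 64 = 155
155 = (4,1,5)_6 → 4³ + 1³ + 5³ = 64 + 1 + 125 = 190
190 = (5,1,4)_6 → 5³ + 1³ + 4³ = 125 + 1 + 64 = 190  — 190 repeats.
That took 5 steps.

5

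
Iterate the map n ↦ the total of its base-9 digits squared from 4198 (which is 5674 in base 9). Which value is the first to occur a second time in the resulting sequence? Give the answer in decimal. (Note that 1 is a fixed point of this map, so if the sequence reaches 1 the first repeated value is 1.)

68

4198 = (5,6,7,4)_9 → 5² + 6² + 7² + 4² = 25 + 36 + 49 + 16 = 126
126 = (1,5,0)_9 → 1² + 5² + 0² = 1 + 25 + 0 = 26
26 = (2,8)_9 → 2² + 8² = 4 + 64 = 68
68 = (7,5)_9 → 7² + 5² = 49 + 25 = 74
74 = (8,2)_9 → 8² + 2² = 64 + 4 = 68  — 68 already appeared earlier.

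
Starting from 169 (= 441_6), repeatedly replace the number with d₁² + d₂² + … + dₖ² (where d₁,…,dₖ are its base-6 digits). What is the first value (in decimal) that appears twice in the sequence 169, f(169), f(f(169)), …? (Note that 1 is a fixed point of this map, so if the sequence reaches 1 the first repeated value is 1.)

41

169 = (4,4,1)_6 → 4² + 4² + 1² = 33
33 = (5,3)_6 → 5² + 3² = 34
34 = (5,4)_6 → 5² + 4² = 41
41 = (1,0,5)_6 → 1² + 0² + 5² = 26
26 = (4,2)_6 → 4² + 2² = 20
20 = (3,2)_6 → 3² + 2² = 13
13 = (2,1)_6 → 2² + 1² = 5
5 = (5)_6 → 5² = 25
25 = (4,1)_6 → 4² + 1² = 17
17 = (2,5)_6 → 2² + 5² = 29
29 = (4,5)_6 → 4² + 5² = 41  — 41 already appeared earlier.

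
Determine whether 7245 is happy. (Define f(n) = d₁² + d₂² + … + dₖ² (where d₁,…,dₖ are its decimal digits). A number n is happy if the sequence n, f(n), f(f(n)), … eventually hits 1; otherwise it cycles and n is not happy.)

7245 → 7² + 2² + 4² + 5² = 94
94 → 9² + 4² = 97
97 → 9² + 7² = 130
130 → 1² + 3² + 0² = 10
10 → 1² + 0² = 1  — reached 1.

happy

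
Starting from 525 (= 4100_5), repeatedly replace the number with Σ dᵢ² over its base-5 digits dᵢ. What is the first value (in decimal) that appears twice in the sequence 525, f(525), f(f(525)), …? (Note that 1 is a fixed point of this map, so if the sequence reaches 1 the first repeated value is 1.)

13

525 = (4,1,0,0)_5 → 4² + 1² + 0² + 0² = 17
17 = (3,2)_5 → 3² + 2² = 13
13 = (2,3)_5 → 2² + 3² = 13  — 13 already appeared earlier.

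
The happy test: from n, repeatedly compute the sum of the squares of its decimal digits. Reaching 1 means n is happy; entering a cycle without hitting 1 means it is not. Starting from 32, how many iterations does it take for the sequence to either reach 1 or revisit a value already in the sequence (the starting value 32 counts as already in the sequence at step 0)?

3

32 → 3² + 2² = 9 + 4 = 13
13 → 1² + 3² = 1 + 9 = 10
10 → 1² + 0² = 1 + 0 = 1  — reached 1.
That took 3 steps.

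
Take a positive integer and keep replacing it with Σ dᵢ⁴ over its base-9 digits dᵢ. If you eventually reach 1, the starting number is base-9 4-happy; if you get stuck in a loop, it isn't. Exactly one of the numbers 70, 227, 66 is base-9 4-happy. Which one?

227

70: 70 → 4802 → 2562 → 2258 → 6578 → 4098 → 1956 → 1394 → 8194 → 290 → 722 → 8208 → 114 → 1378 → 4098  — repeats 4098 (not base-9 4-happy)
227: 227 → 2433 → 243 → 81 → 1  — reaches 1 (base-9 4-happy)
66: 66 → 2482 → 3188 → 434 → 722 → 8208 → 114 → 1378 → 4098 → 1956 → 1394 → 8194 → 290 → 722  — repeats 722 (not base-9 4-happy)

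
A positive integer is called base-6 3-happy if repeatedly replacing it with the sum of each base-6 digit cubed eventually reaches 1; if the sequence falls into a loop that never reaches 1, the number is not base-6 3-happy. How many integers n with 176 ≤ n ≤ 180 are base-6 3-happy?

4

176: 176 → 197 → 258 → 3 → 27 → 91 → 36 → 1  (reaches 1)
177: 177 → 216 → 1  (reaches 1)
178: 178 → 253 → 3 → 27 → 91 → 36 → 1  (reaches 1)
179: 179 → 314 → 81 → 36 → 1  (reaches 1)
180: 180 → 125 → 160 → 136 → 155 → 190 → 190  (repeats 190)
base-6 3-happy: 176, 177, 178, 179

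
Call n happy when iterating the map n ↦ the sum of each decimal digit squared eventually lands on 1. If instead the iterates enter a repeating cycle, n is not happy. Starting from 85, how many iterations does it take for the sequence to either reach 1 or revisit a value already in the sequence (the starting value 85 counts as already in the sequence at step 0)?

85 → 8² + 5² = 64 + 25 = 89
89 → 8² + 9² = 64 + 81 = 145
145 → 1² + 4² + 5² = 1 + 16 + 25 = 42
42 → 4² + 2² = 16 + 4 = 20
20 → 2² + 0² = 4 + 0 = 4
4 → 4² = 16
16 → 1² + 6² = 1 + 36 = 37
37 → 3² + 7² = 9 + 49 = 58
58 → 5² + 8² = 25 + 64 = 89  — 89 repeats.
That took 9 steps.

9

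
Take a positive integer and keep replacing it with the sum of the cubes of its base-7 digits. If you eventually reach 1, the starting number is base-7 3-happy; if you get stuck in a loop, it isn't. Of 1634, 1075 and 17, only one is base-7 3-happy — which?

1075

1634: 1634 → 224 → 128 → 80 → 92 → 218 → 92  — repeats 92 (not base-7 3-happy)
1075: 1075 → 307 → 433 → 343 → 1  — reaches 1 (base-7 3-happy)
17: 17 → 35 → 125 → 251 → 341 → 557 → 137 → 197 → 65 → 17  — repeats 17 (not base-7 3-happy)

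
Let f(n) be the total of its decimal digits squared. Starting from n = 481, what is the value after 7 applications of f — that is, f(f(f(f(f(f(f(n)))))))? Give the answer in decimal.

145

481 → 4² + 8² + 1² = 81
81 → 8² + 1² = 65
65 → 6² + 5² = 61
61 → 6² + 1² = 37
37 → 3² + 7² = 58
58 → 5² + 8² = 89
89 → 8² + 9² = 145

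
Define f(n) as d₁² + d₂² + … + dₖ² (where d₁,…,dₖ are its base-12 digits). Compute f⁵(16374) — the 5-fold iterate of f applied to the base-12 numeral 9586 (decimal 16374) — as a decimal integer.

16374 = (9,5,8,6)_12 → 9² + 5² + 8² + 6² = 81 + 25 + 64 + 36 = 206
206 = (1,5,2)_12 → 1² + 5² + 2² = 1 + 25 + 4 = 30
30 = (2,6)_12 → 2² + 6² = 4 + 36 = 40
40 = (3,4)_12 → 3² + 4² = 9 + 16 = 25
25 = (2,1)_12 → 2² + 1² = 4 + 1 = 5

5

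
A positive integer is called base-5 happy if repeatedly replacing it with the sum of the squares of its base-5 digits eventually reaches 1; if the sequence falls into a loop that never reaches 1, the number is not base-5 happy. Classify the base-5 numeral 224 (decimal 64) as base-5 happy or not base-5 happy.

not base-5 happy

64 = (2,2,4)_5 → 2² + 2² + 4² = 4 + 4 + 16 = 24
24 = (4,4)_5 → 4² + 4² = 16 + 16 = 32
32 = (1,1,2)_5 → 1² + 1² + 2² = 1 + 1 + 4 = 6
6 = (1,1)_5 → 1² + 1² = 1 + 1 = 2
2 = (2)_5 → 2² = 4
4 = (4)_5 → 4² = 16
16 = (3,1)_5 → 3² + 1² = 9 + 1 = 10
10 = (2,0)_5 → 2² + 0² = 4 + 0 = 4  — 4 already seen; the sequence cycles without reaching 1.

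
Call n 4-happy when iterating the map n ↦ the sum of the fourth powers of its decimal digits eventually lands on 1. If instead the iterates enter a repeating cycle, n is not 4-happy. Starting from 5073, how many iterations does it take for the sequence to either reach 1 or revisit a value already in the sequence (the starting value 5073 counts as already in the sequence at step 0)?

5073 → 5⁴ + 0⁴ + 7⁴ + 3⁴ = 625 + 0 + 2401 + 81 = 3107
3107 → 3⁴ + 1⁴ + 0⁴ + 7⁴ = 81 + 1 + 0 + 2401 = 2483
2483 → 2⁴ + 4⁴ + 8⁴ + 3⁴ = 16 + 256 + 4096 + 81 = 4449
4449 → 4⁴ + 4⁴ + 4⁴ + 9⁴ = 256 + 256 + 256 + 6561 = 7329
7329 → 7⁴ + 3⁴ + 2⁴ + 9⁴ = 2401 + 81 + 16 + 6561 = 9059
9059 → 9⁴ + 0⁴ + 5⁴ + 9⁴ = 6561 + 0 + 625 + 6561 = 13747
13747 → 1⁴ + 3⁴ + 7⁴ + 4⁴ + 7⁴ = 1 + 81 + 2401 + 256 + 2401 = 5140
5140 → 5⁴ + 1⁴ + 4⁴ + 0⁴ = 625 + 1 + 256 + 0 = 882
882 → 8⁴ + 8⁴ + 2⁴ = 4096 + 4096 + 16 = 8208
8208 → 8⁴ + 2⁴ + 0⁴ + 8⁴ = 4096 + 16 + 0 + 4096 = 8208  — 8208 repeats.
That took 10 steps.

10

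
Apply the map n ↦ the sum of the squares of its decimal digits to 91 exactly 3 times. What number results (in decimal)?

91 → 9² + 1² = 82
82 → 8² + 2² = 68
68 → 6² + 8² = 100

100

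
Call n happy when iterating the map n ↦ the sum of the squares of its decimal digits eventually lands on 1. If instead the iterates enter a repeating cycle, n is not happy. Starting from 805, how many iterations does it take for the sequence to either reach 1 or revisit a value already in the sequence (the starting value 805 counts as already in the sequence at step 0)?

805 → 89
89 → 145
145 → 42
42 → 20
20 → 4
4 → 16
16 → 37
37 → 58
58 → 89  — 89 repeats.
That took 9 steps.

9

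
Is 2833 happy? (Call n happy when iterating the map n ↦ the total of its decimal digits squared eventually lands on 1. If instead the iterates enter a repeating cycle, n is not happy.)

happy

2833 → 2² + 8² + 3² + 3² = 4 + 64 + 9 + 9 = 86
86 → 8² + 6² = 64 + 36 = 100
100 → 1² + 0² + 0² = 1 + 0 + 0 = 1  — reached 1.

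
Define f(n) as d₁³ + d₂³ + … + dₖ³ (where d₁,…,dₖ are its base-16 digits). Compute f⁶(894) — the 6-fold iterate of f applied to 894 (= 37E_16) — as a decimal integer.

1854

894 = (3,7,14)_16 → 3³ + 7³ + 14³ = 3114
3114 = (12,2,10)_16 → 12³ + 2³ + 10³ = 2736
2736 = (10,11,0)_16 → 10³ + 11³ + 0³ = 2331
2331 = (9,1,11)_16 → 9³ + 1³ + 11³ = 2061
2061 = (8,0,13)_16 → 8³ + 0³ + 13³ = 2709
2709 = (10,9,5)_16 → 10³ + 9³ + 5³ = 1854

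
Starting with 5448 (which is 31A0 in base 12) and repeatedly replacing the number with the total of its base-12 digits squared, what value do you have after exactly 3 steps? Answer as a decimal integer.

5448 = (3,1,10,0)_12 → 3² + 1² + 10² + 0² = 110
110 = (9,2)_12 → 9² + 2² = 85
85 = (7,1)_12 → 7² + 1² = 50

50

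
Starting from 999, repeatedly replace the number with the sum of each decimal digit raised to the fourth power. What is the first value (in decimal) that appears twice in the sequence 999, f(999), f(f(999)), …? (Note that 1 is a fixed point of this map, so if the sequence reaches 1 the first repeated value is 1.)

999 → 9⁴ + 9⁴ + 9⁴ = 19683
19683 → 1⁴ + 9⁴ + 6⁴ + 8⁴ + 3⁴ = 12035
12035 → 1⁴ + 2⁴ + 0⁴ + 3⁴ + 5⁴ = 723
723 → 7⁴ + 2⁴ + 3⁴ = 2498
2498 → 2⁴ + 4⁴ + 9⁴ + 8⁴ = 10929
10929 → 1⁴ + 0⁴ + 9⁴ + 2⁴ + 9⁴ = 13139
13139 → 1⁴ + 3⁴ + 1⁴ + 3⁴ + 9⁴ = 6725
6725 → 6⁴ + 7⁴ + 2⁴ + 5⁴ = 4338
4338 → 4⁴ + 3⁴ + 3⁴ + 8⁴ = 4514
4514 → 4⁴ + 5⁴ + 1⁴ + 4⁴ = 1138
1138 → 1⁴ + 1⁴ + 3⁴ + 8⁴ = 4179
4179 → 4⁴ + 1⁴ + 7⁴ + 9⁴ = 9219
9219 → 9⁴ + 2⁴ + 1⁴ + 9⁴ = 13139  — 13139 already appeared earlier.

13139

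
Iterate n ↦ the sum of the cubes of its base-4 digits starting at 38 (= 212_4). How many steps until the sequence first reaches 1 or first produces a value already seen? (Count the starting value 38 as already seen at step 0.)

38 = (2,1,2)_4 → 17
17 = (1,0,1)_4 → 2
2 = (2)_4 → 8
8 = (2,0)_4 → 8  — 8 repeats.
That took 4 steps.

4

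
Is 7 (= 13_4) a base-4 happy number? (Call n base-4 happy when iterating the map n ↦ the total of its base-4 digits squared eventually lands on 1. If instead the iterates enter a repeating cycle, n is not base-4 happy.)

7 = (1,3)_4 → 1² + 3² = 1 + 9 = 10
10 = (2,2)_4 → 2² + 2² = 4 + 4 = 8
8 = (2,0)_4 → 2² + 0² = 4 + 0 = 4
4 = (1,0)_4 → 1² + 0² = 1 + 0 = 1  — reached 1.

base-4 happy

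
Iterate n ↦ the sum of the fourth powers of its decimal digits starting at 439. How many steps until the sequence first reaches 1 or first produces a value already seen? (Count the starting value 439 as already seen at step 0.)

439 → 6898
6898 → 16049
16049 → 8114
8114 → 4354
4354 → 1218
1218 → 4114
4114 → 514
514 → 882
882 → 8208
8208 → 8208  — 8208 repeats.
That took 10 steps.

10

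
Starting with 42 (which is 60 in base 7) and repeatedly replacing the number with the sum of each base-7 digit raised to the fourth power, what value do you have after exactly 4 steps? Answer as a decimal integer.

1922

42 = (6,0)_7 → 6⁴ + 0⁴ = 1296
1296 = (3,5,3,1)_7 → 3⁴ + 5⁴ + 3⁴ + 1⁴ = 788
788 = (2,2,0,4)_7 → 2⁴ + 2⁴ + 0⁴ + 4⁴ = 288
288 = (5,6,1)_7 → 5⁴ + 6⁴ + 1⁴ = 1922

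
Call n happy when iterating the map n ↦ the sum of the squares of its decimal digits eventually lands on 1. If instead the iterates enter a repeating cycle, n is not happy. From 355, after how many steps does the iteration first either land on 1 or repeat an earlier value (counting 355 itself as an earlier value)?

355 → 3² + 5² + 5² = 9 + 25 + 25 = 59
59 → 5² + 9² = 25 + 81 = 106
106 → 1² + 0² + 6² = 1 + 0 + 36 = 37
37 → 3² + 7² = 9 + 49 = 58
58 → 5² + 8² = 25 + 64 = 89
89 → 8² + 9² = 64 + 81 = 145
145 → 1² + 4² + 5² = 1 + 16 + 25 = 42
42 → 4² + 2² = 16 + 4 = 20
20 → 2² + 0² = 4 + 0 = 4
4 → 4² = 16
16 → 1² + 6² = 1 + 36 = 37  — 37 repeats.
That took 11 steps.

11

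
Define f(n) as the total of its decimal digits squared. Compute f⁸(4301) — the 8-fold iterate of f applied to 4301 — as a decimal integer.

42

4301 → 4² + 3² + 0² + 1² = 26
26 → 2² + 6² = 40
40 → 4² + 0² = 16
16 → 1² + 6² = 37
37 → 3² + 7² = 58
58 → 5² + 8² = 89
89 → 8² + 9² = 145
145 → 1² + 4² + 5² = 42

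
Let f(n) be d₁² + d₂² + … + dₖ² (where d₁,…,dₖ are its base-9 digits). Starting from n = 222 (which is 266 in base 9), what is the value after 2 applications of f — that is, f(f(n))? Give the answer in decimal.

80

222 = (2,6,6)_9 → 2² + 6² + 6² = 4 + 36 + 36 = 76
76 = (8,4)_9 → 8² + 4² = 64 + 16 = 80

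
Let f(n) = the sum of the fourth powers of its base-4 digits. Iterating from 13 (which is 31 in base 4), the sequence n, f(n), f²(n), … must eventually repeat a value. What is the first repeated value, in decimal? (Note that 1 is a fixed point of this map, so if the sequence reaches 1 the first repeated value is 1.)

13 = (3,1)_4 → 3⁴ + 1⁴ = 81 + 1 = 82
82 = (1,1,0,2)_4 → 1⁴ + 1⁴ + 0⁴ + 2⁴ = 1 + 1 + 0 + 16 = 18
18 = (1,0,2)_4 → 1⁴ + 0⁴ + 2⁴ = 1 + 0 + 16 = 17
17 = (1,0,1)_4 → 1⁴ + 0⁴ + 1⁴ = 1 + 0 + 1 = 2
2 = (2)_4 → 2⁴ = 16
16 = (1,0,0)_4 → 1⁴ + 0⁴ + 0⁴ = 1 + 0 + 0 = 1  — reached the fixed point 1.
1 → 1, so 1 is the first repeated value.

1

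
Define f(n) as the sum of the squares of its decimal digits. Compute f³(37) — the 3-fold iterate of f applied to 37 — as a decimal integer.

37 → 58
58 → 89
89 → 145

145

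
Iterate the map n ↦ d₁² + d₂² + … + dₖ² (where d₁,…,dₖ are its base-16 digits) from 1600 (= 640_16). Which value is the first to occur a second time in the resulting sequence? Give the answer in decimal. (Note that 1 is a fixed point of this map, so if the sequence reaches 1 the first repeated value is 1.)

169

1600 = (6,4,0)_16 → 52
52 = (3,4)_16 → 25
25 = (1,9)_16 → 82
82 = (5,2)_16 → 29
29 = (1,13)_16 → 170
170 = (10,10)_16 → 200
200 = (12,8)_16 → 208
208 = (13,0)_16 → 169
169 = (10,9)_16 → 181
181 = (11,5)_16 → 146
146 = (9,2)_16 → 85
85 = (5,5)_16 → 50
50 = (3,2)_16 → 13
13 = (13)_16 → 169  — 169 already appeared earlier.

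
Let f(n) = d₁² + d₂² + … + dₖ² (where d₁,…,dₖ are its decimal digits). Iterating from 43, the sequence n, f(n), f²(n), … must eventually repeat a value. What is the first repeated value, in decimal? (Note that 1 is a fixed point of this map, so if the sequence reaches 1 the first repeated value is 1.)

43 → 25
25 → 29
29 → 85
85 → 89
89 → 145
145 → 42
42 → 20
20 → 4
4 → 16
16 → 37
37 → 58
58 → 89  — 89 already appeared earlier.

89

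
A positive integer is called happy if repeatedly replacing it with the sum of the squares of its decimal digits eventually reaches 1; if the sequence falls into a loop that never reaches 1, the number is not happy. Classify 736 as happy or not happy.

happy

736 → 7² + 3² + 6² = 49 + 9 + 36 = 94
94 → 9² + 4² = 81 + 16 = 97
97 → 9² + 7² = 81 + 49 = 130
130 → 1² + 3² + 0² = 1 + 9 + 0 = 10
10 → 1² + 0² = 1 + 0 = 1  — reached 1.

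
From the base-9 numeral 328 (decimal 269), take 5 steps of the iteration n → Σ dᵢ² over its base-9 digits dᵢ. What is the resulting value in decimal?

89

269 = (3,2,8)_9 → 3² + 2² + 8² = 9 + 4 + 64 = 77
77 = (8,5)_9 → 8² + 5² = 64 + 25 = 89
89 = (1,0,8)_9 → 1² + 0² + 8² = 1 + 0 + 64 = 65
65 = (7,2)_9 → 7² + 2² = 49 + 4 = 53
53 = (5,8)_9 → 5² + 8² = 25 + 64 = 89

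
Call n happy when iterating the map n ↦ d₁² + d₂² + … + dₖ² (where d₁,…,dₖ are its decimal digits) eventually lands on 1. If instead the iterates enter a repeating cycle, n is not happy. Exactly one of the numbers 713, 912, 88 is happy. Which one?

912

713: 713 → 59 → 106 → 37 → 58 → 89 → 145 → 42 → 20 → 4 → 16 → 37  — repeats 37 (not happy)
912: 912 → 86 → 100 → 1  — reaches 1 (happy)
88: 88 → 128 → 69 → 117 → 51 → 26 → 40 → 16 → 37 → 58 → 89 → 145 → 42 → 20 → 4 → 16  — repeats 16 (not happy)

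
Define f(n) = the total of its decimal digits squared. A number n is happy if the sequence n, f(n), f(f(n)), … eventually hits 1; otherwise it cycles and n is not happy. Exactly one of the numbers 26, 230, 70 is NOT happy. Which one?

26

26: 26 → 40 → 16 → 37 → 58 → 89 → 145 → 42 → 20 → 4 → 16  — repeats 16 (not happy)
230: 230 → 13 → 10 → 1  — reaches 1 (happy)
70: 70 → 49 → 97 → 130 → 10 → 1  — reaches 1 (happy)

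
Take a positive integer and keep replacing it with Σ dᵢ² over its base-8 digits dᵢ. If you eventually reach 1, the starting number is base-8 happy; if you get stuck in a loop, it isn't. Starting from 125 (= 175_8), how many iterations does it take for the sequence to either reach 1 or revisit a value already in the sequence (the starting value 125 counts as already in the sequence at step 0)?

6

125 = (1,7,5)_8 → 75
75 = (1,1,3)_8 → 11
11 = (1,3)_8 → 10
10 = (1,2)_8 → 5
5 = (5)_8 → 25
25 = (3,1)_8 → 10  — 10 repeats.
That took 6 steps.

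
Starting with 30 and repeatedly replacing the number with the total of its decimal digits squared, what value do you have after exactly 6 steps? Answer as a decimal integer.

30 → 9
9 → 81
81 → 65
65 → 61
61 → 37
37 → 58

58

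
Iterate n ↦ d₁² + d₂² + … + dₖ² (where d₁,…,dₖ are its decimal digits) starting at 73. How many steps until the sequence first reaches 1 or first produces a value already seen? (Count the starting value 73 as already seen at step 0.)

73 → 7² + 3² = 49 + 9 = 58
58 → 5² + 8² = 25 + 64 = 89
89 → 8² + 9² = 64 + 81 = 145
145 → 1² + 4² + 5² = 1 + 16 + 25 = 42
42 → 4² + 2² = 16 + 4 = 20
20 → 2² + 0² = 4 + 0 = 4
4 → 4² = 16
16 → 1² + 6² = 1 + 36 = 37
37 → 3² + 7² = 9 + 49 = 58  — 58 repeats.
That took 9 steps.

9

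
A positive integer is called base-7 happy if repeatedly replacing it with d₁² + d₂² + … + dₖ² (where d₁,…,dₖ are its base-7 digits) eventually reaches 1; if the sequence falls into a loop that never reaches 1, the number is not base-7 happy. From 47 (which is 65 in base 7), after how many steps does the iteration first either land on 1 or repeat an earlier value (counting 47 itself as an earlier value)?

47 = (6,5)_7 → 6² + 5² = 61
61 = (1,1,5)_7 → 1² + 1² + 5² = 27
27 = (3,6)_7 → 3² + 6² = 45
45 = (6,3)_7 → 6² + 3² = 45  — 45 repeats.
That took 4 steps.

4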